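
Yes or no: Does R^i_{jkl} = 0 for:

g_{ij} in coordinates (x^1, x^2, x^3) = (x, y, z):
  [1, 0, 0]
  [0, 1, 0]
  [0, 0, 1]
All metric components are constant, so every Christoffel symbol vanishes and R^i_{jkl} = 0.
Yes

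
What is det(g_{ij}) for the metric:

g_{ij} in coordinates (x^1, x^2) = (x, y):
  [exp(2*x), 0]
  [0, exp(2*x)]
For a 2×2 metric: det(g) = g_{11}·g_{22} - g_{12}·g_{21}
= (exp(2*x))·(exp(2*x)) - (0)·(0)
= exp(4*x) - 0
det(g) = exp(4*x)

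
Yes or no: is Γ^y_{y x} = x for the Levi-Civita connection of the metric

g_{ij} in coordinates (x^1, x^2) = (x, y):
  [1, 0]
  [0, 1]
Γ^y_{y x} = (1/2) g^{yy} (∂_y g_{yx} + ∂_x g_{yy} - ∂_y g_{yx}) = (1/2)(1)((0) + (0) - (0)) = 0
This differs from the proposed value x.
No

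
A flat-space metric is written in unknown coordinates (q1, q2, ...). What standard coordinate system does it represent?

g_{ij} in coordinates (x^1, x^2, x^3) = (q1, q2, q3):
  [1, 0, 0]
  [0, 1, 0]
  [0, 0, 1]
All components are constant and the metric is the identity, i.e. orthonormal rectilinear coordinates.
Cartesian (3D) coordinates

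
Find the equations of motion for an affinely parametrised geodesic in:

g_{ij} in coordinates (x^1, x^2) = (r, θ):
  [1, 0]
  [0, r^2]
Geodesic equation: d^2x^k/dλ^2 + Γ^k_{ij} (dx^i/dλ)(dx^j/dλ) = 0.
Non-zero Christoffel symbols:
Γ^r_{θ θ} = -r
Γ^θ_{r θ} = 1/r
Substituting (the symmetric pair Γ^k_{ij}, Γ^k_{ji} combines into a factor 2):
d^2r/dλ^2 - r (dθ/dλ)^2 = 0
d^2θ/dλ^2 + (2/r) (dr/dλ)(dθ/dλ) = 0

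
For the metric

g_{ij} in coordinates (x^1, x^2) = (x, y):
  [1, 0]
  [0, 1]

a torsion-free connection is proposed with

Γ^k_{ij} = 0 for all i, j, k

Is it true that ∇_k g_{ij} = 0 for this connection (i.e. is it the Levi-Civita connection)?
Using ∇_k g_{ij} = ∂_k g_{ij} - Γ^m_{ki} g_{mj} - Γ^m_{kj} g_{im}:
e.g. ∇_x g_{xx} = (0) - (0) - (0) = 0
Every component ∇_k g_{ij} vanishes: the connection is metric compatible.
Yes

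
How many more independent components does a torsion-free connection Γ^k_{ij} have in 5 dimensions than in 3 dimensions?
Independent components in n dimensions: n × n(n+1)/2 = n^2(n+1)/2.
5D: 5 × 15 = 75
3D: 3 × 6 = 18
Difference = 75 - 18 = 57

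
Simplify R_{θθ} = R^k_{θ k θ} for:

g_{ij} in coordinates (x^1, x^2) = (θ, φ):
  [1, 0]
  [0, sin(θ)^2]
Non-zero Christoffel symbols (Γ^k_{ij} = Γ^k_{ji}):
Γ^θ_{φ φ} = -sin(2*θ)/2
Γ^φ_{θ φ} = 1/tan(θ)
R^θ_{θ θ θ} = 0 (a repeated index in an antisymmetric pair)
R^φ_{θ φ θ} = ∂_φ Γ^φ_{θ θ} - ∂_θ Γ^φ_{θ φ} + Γ^φ_{φ m} Γ^m_{θ θ} - Γ^φ_{θ m} Γ^m_{θ φ}
  = (0) - (-1/sin(θ)^2) + (0) - (1/tan(θ)^2) = 1
R_{θθ} = R^θ_{θ θ θ} + R^φ_{θ φ θ} = (0) + (1) = 1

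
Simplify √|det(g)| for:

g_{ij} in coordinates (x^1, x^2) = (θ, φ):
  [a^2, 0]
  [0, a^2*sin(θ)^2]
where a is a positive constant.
det(g) = a^4*sin(θ)^2
√|det(g)| = a^2*sin(θ) (taking 0 < θ < π so that |sin(θ)| = sin(θ))
Volume element: dV = a^2*sin(θ) dθ dφ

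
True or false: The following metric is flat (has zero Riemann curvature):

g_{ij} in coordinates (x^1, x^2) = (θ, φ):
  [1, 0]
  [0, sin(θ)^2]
Non-zero Christoffel symbols:
Γ^θ_{φ φ} = -sin(2*θ)/2
Γ^φ_{θ φ} = 1/tan(θ)
Ricci tensor: R_{θθ} = 1, R_{θφ} = 0, R_{φφ} = sin(θ)^2
The Ricci tensor is non-zero, so the Riemann tensor is non-zero: not flat.
False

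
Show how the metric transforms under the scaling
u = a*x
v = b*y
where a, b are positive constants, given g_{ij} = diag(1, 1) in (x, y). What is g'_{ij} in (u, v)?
Invert the transformation: x = u/a, y = v/b
g'_{ij} = (∂x^k/∂x'^i)(∂x^l/∂x'^j) g_{kl}; with g_{kl} = δ_{kl} this is Σ_k (∂x^k/∂x'^i)(∂x^k/∂x'^j).
Jacobian: ∂x/∂u = 1/a, ∂x/∂v = 0, ∂y/∂u = 0, ∂y/∂v = 1/b
g'_{uu} = (1/a)(1/a) + (0)(0) = 1/a^2
g'_{uv} = (1/a)(0) + (0)(1/b) = 0
g'_{vv} = (0)(0) + (1/b)(1/b) = 1/b^2
g'_{ij} = diag(1/a^2, 1/b^2)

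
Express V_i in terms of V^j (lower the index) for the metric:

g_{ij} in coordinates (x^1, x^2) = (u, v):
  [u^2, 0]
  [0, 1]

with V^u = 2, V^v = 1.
V_i = g_{ij} V^j:
V_u = (u^2)(2) + (0)(1) = 2*u^2
V_v = (0)(2) + (1)(1) = 1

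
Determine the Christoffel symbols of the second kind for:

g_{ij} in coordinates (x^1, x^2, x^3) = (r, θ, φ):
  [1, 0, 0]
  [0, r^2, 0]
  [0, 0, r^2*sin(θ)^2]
Using Γ^k_{ij} = (1/2) g^{km} (∂_i g_{mj} + ∂_j g_{mi} - ∂_m g_{ij}); the metric is diagonal, so only the m = k term contributes.
Non-zero symbols (using the symmetry Γ^k_{ij} = Γ^k_{ji}):
Γ^r_{θ θ} = (1/2) g^{rr} (∂_θ g_{rθ} + ∂_θ g_{rθ} - ∂_r g_{θθ}) = (1/2)(1)((0) + (0) - (2*r)) = -r
Γ^r_{φ φ} = (1/2) g^{rr} (∂_φ g_{rφ} + ∂_φ g_{rφ} - ∂_r g_{φφ}) = (1/2)(1)((0) + (0) - (2*r*sin(θ)^2)) = -r*sin(θ)^2
Γ^θ_{r θ} = (1/2) g^{θθ} (∂_r g_{θθ} + ∂_θ g_{θr} - ∂_θ g_{rθ}) = (1/2)(1/r^2)((2*r) + (0) - (0)) = 1/r
Γ^θ_{φ φ} = (1/2) g^{θθ} (∂_φ g_{θφ} + ∂_φ g_{θφ} - ∂_θ g_{φφ}) = (1/2)(1/r^2)((0) + (0) - (r^2*sin(2*θ))) = -sin(2*θ)/2
Γ^φ_{r φ} = (1/2) g^{φφ} (∂_r g_{φφ} + ∂_φ g_{φr} - ∂_φ g_{rφ}) = (1/2)(1/(r^2*sin(θ)^2))((2*r*sin(θ)^2) + (0) - (0)) = 1/r
Γ^φ_{θ φ} = (1/2) g^{φφ} (∂_θ g_{φφ} + ∂_φ g_{φθ} - ∂_φ g_{θφ}) = (1/2)(1/(r^2*sin(θ)^2))((r^2*sin(2*θ)) + (0) - (0)) = 1/tan(θ)
All other Christoffel symbols are zero.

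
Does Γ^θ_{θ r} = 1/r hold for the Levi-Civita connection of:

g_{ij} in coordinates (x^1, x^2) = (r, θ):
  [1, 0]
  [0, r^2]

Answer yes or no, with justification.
Γ^θ_{θ r} = (1/2) g^{θθ} (∂_θ g_{θr} + ∂_r g_{θθ} - ∂_θ g_{θr}) = (1/2)(1/r^2)((0) + (2*r) - (0)) = 1/r
This equals the proposed value 1/r.
Yes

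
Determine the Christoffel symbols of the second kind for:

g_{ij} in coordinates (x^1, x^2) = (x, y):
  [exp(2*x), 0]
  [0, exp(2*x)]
Using Γ^k_{ij} = (1/2) g^{km} (∂_i g_{mj} + ∂_j g_{mi} - ∂_m g_{ij}); the metric is diagonal, so only the m = k term contributes.
Non-zero symbols (using the symmetry Γ^k_{ij} = Γ^k_{ji}):
Γ^x_{x x} = (1/2) g^{xx} (∂_x g_{xx} + ∂_x g_{xx} - ∂_x g_{xx}) = (1/2)(exp(-2*x))((2*exp(2*x)) + (2*exp(2*x)) - (2*exp(2*x))) = 1
Γ^x_{y y} = (1/2) g^{xx} (∂_y g_{xy} + ∂_y g_{xy} - ∂_x g_{yy}) = (1/2)(exp(-2*x))((0) + (0) - (2*exp(2*x))) = -1
Γ^y_{x y} = (1/2) g^{yy} (∂_x g_{yy} + ∂_y g_{yx} - ∂_y g_{xy}) = (1/2)(exp(-2*x))((2*exp(2*x)) + (0) - (0)) = 1
All other Christoffel symbols are zero.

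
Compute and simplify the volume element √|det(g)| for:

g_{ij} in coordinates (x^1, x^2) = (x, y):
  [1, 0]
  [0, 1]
det(g) = 1
√|det(g)| = 1
Volume element: dV = 1 dx dy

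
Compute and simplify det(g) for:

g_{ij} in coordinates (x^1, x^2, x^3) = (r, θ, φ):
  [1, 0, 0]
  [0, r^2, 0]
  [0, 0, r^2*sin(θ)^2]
Diagonal metric: det(g) = g_{11}·g_{22}·g_{33}
= (1)·(r^2)·(r^2*sin(θ)^2)
det(g) = r^4*sin(θ)^2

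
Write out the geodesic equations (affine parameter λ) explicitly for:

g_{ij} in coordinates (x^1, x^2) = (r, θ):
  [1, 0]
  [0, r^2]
Geodesic equation: d^2x^k/dλ^2 + Γ^k_{ij} (dx^i/dλ)(dx^j/dλ) = 0.
Non-zero Christoffel symbols:
Γ^r_{θ θ} = -r
Γ^θ_{r θ} = 1/r
Substituting (the symmetric pair Γ^k_{ij}, Γ^k_{ji} combines into a factor 2):
d^2r/dλ^2 - r (dθ/dλ)^2 = 0
d^2θ/dλ^2 + (2/r) (dr/dλ)(dθ/dλ) = 0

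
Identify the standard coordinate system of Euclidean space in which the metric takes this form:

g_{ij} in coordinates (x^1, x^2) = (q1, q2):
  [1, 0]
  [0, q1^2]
The line element ds^2 = dq1^2 + q1^2 dq2^2 is dr^2 + r^2 dθ^2 with q1 = r, q2 = θ.
polar coordinates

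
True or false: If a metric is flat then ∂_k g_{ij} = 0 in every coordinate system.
Flatness means R^i_{jkl} = 0; the components can still vary, e.g. the flat plane in polar coordinates has g_{θθ} = r^2.
False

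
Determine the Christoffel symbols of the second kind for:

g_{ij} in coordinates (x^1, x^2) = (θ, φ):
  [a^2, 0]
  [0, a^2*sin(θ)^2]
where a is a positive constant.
Using Γ^k_{ij} = (1/2) g^{km} (∂_i g_{mj} + ∂_j g_{mi} - ∂_m g_{ij}); the metric is diagonal, so only the m = k term contributes.
Non-zero symbols (using the symmetry Γ^k_{ij} = Γ^k_{ji}):
Γ^θ_{φ φ} = (1/2) g^{θθ} (∂_φ g_{θφ} + ∂_φ g_{θφ} - ∂_θ g_{φφ}) = (1/2)(1/a^2)((0) + (0) - (a^2*sin(2*θ))) = -sin(2*θ)/2
Γ^φ_{θ φ} = (1/2) g^{φφ} (∂_θ g_{φφ} + ∂_φ g_{φθ} - ∂_φ g_{θφ}) = (1/2)(1/(a^2*sin(θ)^2))((a^2*sin(2*θ)) + (0) - (0)) = 1/tan(θ)
All other Christoffel symbols are zero.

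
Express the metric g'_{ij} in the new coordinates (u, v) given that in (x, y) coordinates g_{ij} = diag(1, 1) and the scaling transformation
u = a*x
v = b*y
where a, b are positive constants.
Invert the transformation: x = u/a, y = v/b
g'_{ij} = (∂x^k/∂x'^i)(∂x^l/∂x'^j) g_{kl}; with g_{kl} = δ_{kl} this is Σ_k (∂x^k/∂x'^i)(∂x^k/∂x'^j).
Jacobian: ∂x/∂u = 1/a, ∂x/∂v = 0, ∂y/∂u = 0, ∂y/∂v = 1/b
g'_{uu} = (1/a)(1/a) + (0)(0) = 1/a^2
g'_{uv} = (1/a)(0) + (0)(1/b) = 0
g'_{vv} = (0)(0) + (1/b)(1/b) = 1/b^2
g'_{ij} = diag(1/a^2, 1/b^2)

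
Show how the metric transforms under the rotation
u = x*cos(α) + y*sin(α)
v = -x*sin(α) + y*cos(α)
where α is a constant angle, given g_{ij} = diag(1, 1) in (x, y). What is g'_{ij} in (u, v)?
Invert the transformation: x = u*cos(α) - v*sin(α), y = u*sin(α) + v*cos(α)
g'_{ij} = (∂x^k/∂x'^i)(∂x^l/∂x'^j) g_{kl}; with g_{kl} = δ_{kl} this is Σ_k (∂x^k/∂x'^i)(∂x^k/∂x'^j).
Jacobian: ∂x/∂u = cos(α), ∂x/∂v = -sin(α), ∂y/∂u = sin(α), ∂y/∂v = cos(α)
g'_{uu} = (cos(α))(cos(α)) + (sin(α))(sin(α)) = 1
g'_{uv} = (cos(α))(-sin(α)) + (sin(α))(cos(α)) = 0
g'_{vv} = (-sin(α))(-sin(α)) + (cos(α))(cos(α)) = 1
g'_{ij} = diag(1, 1)
The Euclidean metric is invariant under rotations.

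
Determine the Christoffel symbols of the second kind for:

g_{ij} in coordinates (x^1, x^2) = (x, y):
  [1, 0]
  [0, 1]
Using Γ^k_{ij} = (1/2) g^{km} (∂_i g_{mj} + ∂_j g_{mi} - ∂_m g_{ij}); the metric is diagonal, so only the m = k term contributes.
Every metric component is constant, so all ∂_m g_{ij} = 0 and every Christoffel symbol vanishes.
All Christoffel symbols are zero.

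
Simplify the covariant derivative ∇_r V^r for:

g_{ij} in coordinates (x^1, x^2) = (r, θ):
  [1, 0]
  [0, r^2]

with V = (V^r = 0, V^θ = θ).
Non-zero Christoffel symbols:
Γ^r_{θ θ} = -r
Γ^θ_{r θ} = 1/r
∇_r V^r = ∂_r V^r + Γ^r_{r j} V^j
  = (0) + (0)(0) + (0)(θ)
  = 0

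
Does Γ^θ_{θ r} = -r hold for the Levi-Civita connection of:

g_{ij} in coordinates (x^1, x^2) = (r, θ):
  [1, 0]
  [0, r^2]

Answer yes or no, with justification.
Γ^θ_{θ r} = (1/2) g^{θθ} (∂_θ g_{θr} + ∂_r g_{θθ} - ∂_θ g_{θr}) = (1/2)(1/r^2)((0) + (2*r) - (0)) = 1/r
This differs from the proposed value -r.
No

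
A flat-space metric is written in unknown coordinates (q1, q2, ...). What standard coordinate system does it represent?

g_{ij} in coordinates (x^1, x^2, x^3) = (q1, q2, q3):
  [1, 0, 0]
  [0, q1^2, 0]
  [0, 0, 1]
The line element ds^2 = dq1^2 + q1^2 dq2^2 + dq3^2 is dr^2 + r^2 dθ^2 + dz^2 with q1 = r, q2 = θ, q3 = z.
cylindrical coordinates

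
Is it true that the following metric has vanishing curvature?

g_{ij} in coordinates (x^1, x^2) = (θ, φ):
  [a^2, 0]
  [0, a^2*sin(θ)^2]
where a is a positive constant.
Non-zero Christoffel symbols:
Γ^θ_{φ φ} = -sin(2*θ)/2
Γ^φ_{θ φ} = 1/tan(θ)
Ricci tensor: R_{θθ} = 1, R_{θφ} = 0, R_{φφ} = sin(θ)^2
The Ricci tensor is non-zero, so the Riemann tensor is non-zero: not flat.
No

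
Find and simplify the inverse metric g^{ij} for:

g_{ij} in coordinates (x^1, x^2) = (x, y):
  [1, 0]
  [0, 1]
The metric is diagonal, so g^{ij} is diagonal with entries 1/g_{ii}: diag(1, 1).
g^{ij}:
  [1, 0]
  [0, 1]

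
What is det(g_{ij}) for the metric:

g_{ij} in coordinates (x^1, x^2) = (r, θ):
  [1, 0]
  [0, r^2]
For a 2×2 metric: det(g) = g_{11}·g_{22} - g_{12}·g_{21}
= (1)·(r^2) - (0)·(0)
= r^2 - 0
det(g) = r^2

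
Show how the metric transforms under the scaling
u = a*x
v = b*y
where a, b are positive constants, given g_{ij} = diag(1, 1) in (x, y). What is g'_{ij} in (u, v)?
Invert the transformation: x = u/a, y = v/b
g'_{ij} = (∂x^k/∂x'^i)(∂x^l/∂x'^j) g_{kl}; with g_{kl} = δ_{kl} this is Σ_k (∂x^k/∂x'^i)(∂x^k/∂x'^j).
Jacobian: ∂x/∂u = 1/a, ∂x/∂v = 0, ∂y/∂u = 0, ∂y/∂v = 1/b
g'_{uu} = (1/a)(1/a) + (0)(0) = 1/a^2
g'_{uv} = (1/a)(0) + (0)(1/b) = 0
g'_{vv} = (0)(0) + (1/b)(1/b) = 1/b^2
g'_{ij} = diag(1/a^2, 1/b^2)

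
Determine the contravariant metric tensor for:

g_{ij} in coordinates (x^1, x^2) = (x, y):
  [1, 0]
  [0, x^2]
The metric is diagonal, so g^{ij} is diagonal with entries 1/g_{ii}: diag(1, 1/(x^2)).
g^{ij}:
  [1, 0]
  [0, 1/x^2]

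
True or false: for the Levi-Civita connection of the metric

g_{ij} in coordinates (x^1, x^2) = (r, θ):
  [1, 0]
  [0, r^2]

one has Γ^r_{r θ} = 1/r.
Γ^r_{r θ} = (1/2) g^{rr} (∂_r g_{rθ} + ∂_θ g_{rr} - ∂_r g_{rθ}) = (1/2)(1)((0) + (0) - (0)) = 0
This differs from the proposed value 1/r.
False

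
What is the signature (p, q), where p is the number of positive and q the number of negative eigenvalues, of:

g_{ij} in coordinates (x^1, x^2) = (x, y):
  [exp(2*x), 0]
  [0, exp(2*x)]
The metric is diagonal, so its eigenvalues are the diagonal entries: exp(2*x), exp(2*x) (at a generic point, where coordinate-dependent entries are positive).
2 positive, 0 negative.
(2, 0) - Riemannian (positive definite)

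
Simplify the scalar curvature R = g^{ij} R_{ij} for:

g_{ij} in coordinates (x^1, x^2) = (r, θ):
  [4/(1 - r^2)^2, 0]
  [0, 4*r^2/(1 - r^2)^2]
Non-zero Christoffel symbols (Γ^k_{ij} = Γ^k_{ji}):
Γ^r_{r r} = 2*r/(1 - r^2)
Γ^r_{θ θ} = (r^3 + r)/(r^2 - 1)
Γ^θ_{r θ} = (-r^2 - 1)/(r^3 - r)
Ricci tensor (R_{ij} = R^k_{ikj}): R_{rr} = -4/(r^2 - 1)^2, R_{rθ} = 0, R_{θθ} = -4*r^2/(r^2 - 1)^2
Inverse metric: g^{rr} = (1 - r^2)^2/4, g^{θθ} = (1 - r^2)^2/(4*r^2)
R = g^{ij} R_{ij} = ((1 - r^2)^2/4)(-4/(r^2 - 1)^2) + ((1 - r^2)^2/(4*r^2))(-4*r^2/(r^2 - 1)^2) = -2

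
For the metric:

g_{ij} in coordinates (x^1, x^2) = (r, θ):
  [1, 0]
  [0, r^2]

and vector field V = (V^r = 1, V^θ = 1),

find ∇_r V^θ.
Non-zero Christoffel symbols:
Γ^r_{θ θ} = -r
Γ^θ_{r θ} = 1/r
∇_r V^θ = ∂_r V^θ + Γ^θ_{r j} V^j
  = (0) + (0)(1) + (1/r)(1)
  = 1/r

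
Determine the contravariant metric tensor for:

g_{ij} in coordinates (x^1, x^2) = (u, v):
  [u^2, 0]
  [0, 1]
The metric is diagonal, so g^{ij} is diagonal with entries 1/g_{ii}: diag(1/(u^2), 1).
g^{ij}:
  [1/u^2, 0]
  [0, 1]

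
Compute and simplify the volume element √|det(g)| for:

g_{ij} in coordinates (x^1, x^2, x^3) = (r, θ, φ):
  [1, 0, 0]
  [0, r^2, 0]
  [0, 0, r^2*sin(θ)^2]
det(g) = r^4*sin(θ)^2
√|det(g)| = r^2*sin(θ) (taking 0 < θ < π so that |sin(θ)| = sin(θ))
Volume element: dV = r^2*sin(θ) dr dθ dφ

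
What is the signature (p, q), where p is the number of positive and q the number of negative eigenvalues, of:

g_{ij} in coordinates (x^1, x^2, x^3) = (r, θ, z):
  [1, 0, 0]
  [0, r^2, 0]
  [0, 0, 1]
The metric is diagonal, so its eigenvalues are the diagonal entries: 1, r^2, 1 (at a generic point, where coordinate-dependent entries are positive).
3 positive, 0 negative.
(3, 0) - Riemannian (positive definite)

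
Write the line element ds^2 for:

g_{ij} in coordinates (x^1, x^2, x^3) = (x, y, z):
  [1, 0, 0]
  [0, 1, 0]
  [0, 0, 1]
ds^2 = g_{ij} dx^i dx^j; only the non-zero components contribute.
ds^2 = dx^2 + dy^2 + dz^2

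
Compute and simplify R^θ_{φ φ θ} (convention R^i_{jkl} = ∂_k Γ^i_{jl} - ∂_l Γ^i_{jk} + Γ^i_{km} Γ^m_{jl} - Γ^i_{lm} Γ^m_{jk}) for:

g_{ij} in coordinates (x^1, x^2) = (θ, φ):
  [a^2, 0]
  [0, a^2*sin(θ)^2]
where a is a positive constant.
Non-zero Christoffel symbols (Γ^k_{ij} = Γ^k_{ji}):
Γ^θ_{φ φ} = -sin(2*θ)/2
Γ^φ_{θ φ} = 1/tan(θ)
R^θ_{φ φ θ} = ∂_φ Γ^θ_{φ θ} - ∂_θ Γ^θ_{φ φ} + Γ^θ_{φ m} Γ^m_{φ θ} - Γ^θ_{θ m} Γ^m_{φ φ}
  = (0) - (-cos(2*θ)) + (-cos(θ)^2) - (0) = -sin(θ)^2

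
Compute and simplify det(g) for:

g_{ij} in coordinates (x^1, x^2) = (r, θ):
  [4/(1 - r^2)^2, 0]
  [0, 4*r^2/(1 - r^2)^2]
For a 2×2 metric: det(g) = g_{11}·g_{22} - g_{12}·g_{21}
= (4/(1 - r^2)^2)·(4*r^2/(1 - r^2)^2) - (0)·(0)
= 16*r^2/(1 - r^2)^4 - 0
det(g) = 16*r^2/(1 - r^2)^4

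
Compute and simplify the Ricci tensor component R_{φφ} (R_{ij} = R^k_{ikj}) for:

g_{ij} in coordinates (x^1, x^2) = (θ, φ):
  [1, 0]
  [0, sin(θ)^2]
Non-zero Christoffel symbols (Γ^k_{ij} = Γ^k_{ji}):
Γ^θ_{φ φ} = -sin(2*θ)/2
Γ^φ_{θ φ} = 1/tan(θ)
R^θ_{φ θ φ} = ∂_θ Γ^θ_{φ φ} - ∂_φ Γ^θ_{φ θ} + Γ^θ_{θ m} Γ^m_{φ φ} - Γ^θ_{φ m} Γ^m_{φ θ}
  = (-cos(2*θ)) - (0) + (0) - (-cos(θ)^2) = sin(θ)^2
R^φ_{φ φ φ} = 0 (a repeated index in an antisymmetric pair)
R_{φφ} = R^θ_{φ θ φ} + R^φ_{φ φ φ} = (sin(θ)^2) + (0) = sin(θ)^2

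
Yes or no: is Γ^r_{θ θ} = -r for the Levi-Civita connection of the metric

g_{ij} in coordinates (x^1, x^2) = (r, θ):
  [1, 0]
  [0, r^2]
Γ^r_{θ θ} = (1/2) g^{rr} (∂_θ g_{rθ} + ∂_θ g_{rθ} - ∂_r g_{θθ}) = (1/2)(1)((0) + (0) - (2*r)) = -r
This equals the proposed value -r.
Yes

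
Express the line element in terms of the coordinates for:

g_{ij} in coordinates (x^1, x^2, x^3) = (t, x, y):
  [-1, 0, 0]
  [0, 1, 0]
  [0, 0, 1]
ds^2 = g_{ij} dx^i dx^j; only the non-zero components contribute.
ds^2 = -dt^2 + dx^2 + dy^2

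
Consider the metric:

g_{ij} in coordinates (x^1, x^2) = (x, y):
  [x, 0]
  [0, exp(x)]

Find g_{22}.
With x^1 = x, x^2 = y, g_{22} = g_{yy} is the row-2, column-2 entry of the matrix.
g_{22} = exp(x)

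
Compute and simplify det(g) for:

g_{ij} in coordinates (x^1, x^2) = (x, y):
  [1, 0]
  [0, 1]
For a 2×2 metric: det(g) = g_{11}·g_{22} - g_{12}·g_{21}
= (1)·(1) - (0)·(0)
= 1 - 0
det(g) = 1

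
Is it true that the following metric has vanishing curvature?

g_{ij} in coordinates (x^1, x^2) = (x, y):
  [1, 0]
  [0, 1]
All metric components are constant, so every Christoffel symbol vanishes and R^i_{jkl} = 0.
Yes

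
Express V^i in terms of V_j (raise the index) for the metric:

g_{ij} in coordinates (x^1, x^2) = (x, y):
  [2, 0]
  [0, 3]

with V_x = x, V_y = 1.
Inverse metric (diagonal): g^{xx} = 1/2, g^{yy} = 1/3
V^i = g^{ij} V_j:
V^x = (1/2)(x) + (0)(1) = x/2
V^y = (0)(x) + (1/3)(1) = 1/3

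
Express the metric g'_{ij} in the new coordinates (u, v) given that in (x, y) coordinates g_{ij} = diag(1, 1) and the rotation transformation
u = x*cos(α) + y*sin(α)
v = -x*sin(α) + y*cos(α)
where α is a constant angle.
Invert the transformation: x = u*cos(α) - v*sin(α), y = u*sin(α) + v*cos(α)
g'_{ij} = (∂x^k/∂x'^i)(∂x^l/∂x'^j) g_{kl}; with g_{kl} = δ_{kl} this is Σ_k (∂x^k/∂x'^i)(∂x^k/∂x'^j).
Jacobian: ∂x/∂u = cos(α), ∂x/∂v = -sin(α), ∂y/∂u = sin(α), ∂y/∂v = cos(α)
g'_{uu} = (cos(α))(cos(α)) + (sin(α))(sin(α)) = 1
g'_{uv} = (cos(α))(-sin(α)) + (sin(α))(cos(α)) = 0
g'_{vv} = (-sin(α))(-sin(α)) + (cos(α))(cos(α)) = 1
g'_{ij} = diag(1, 1)
The Euclidean metric is invariant under rotations.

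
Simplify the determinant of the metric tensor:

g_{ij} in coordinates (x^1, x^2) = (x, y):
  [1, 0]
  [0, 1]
For a 2×2 metric: det(g) = g_{11}·g_{22} - g_{12}·g_{21}
= (1)·(1) - (0)·(0)
= 1 - 0
det(g) = 1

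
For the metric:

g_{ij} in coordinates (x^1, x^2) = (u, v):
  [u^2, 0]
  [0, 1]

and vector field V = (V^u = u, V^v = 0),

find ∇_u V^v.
Non-zero Christoffel symbols:
Γ^u_{u u} = 1/u
∇_u V^v = ∂_u V^v + Γ^v_{u j} V^j
  = (0) + (0)(u) + (0)(0)
  = 0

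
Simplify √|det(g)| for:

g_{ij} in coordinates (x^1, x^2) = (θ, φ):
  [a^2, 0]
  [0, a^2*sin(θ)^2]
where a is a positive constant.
det(g) = a^4*sin(θ)^2
√|det(g)| = a^2*sin(θ) (taking 0 < θ < π so that |sin(θ)| = sin(θ))
Volume element: dV = a^2*sin(θ) dθ dφ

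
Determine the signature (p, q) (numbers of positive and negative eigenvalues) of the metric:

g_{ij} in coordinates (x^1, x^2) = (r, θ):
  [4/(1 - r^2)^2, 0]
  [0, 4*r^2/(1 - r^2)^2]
The metric is diagonal, so its eigenvalues are the diagonal entries: 4/(1 - r^2)^2, 4*r^2/(1 - r^2)^2 (at a generic point, where coordinate-dependent entries are positive).
2 positive, 0 negative.
(2, 0) - Riemannian (positive definite)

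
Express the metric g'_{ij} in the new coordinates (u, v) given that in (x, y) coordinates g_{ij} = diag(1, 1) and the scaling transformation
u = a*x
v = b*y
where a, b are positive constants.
Invert the transformation: x = u/a, y = v/b
g'_{ij} = (∂x^k/∂x'^i)(∂x^l/∂x'^j) g_{kl}; with g_{kl} = δ_{kl} this is Σ_k (∂x^k/∂x'^i)(∂x^k/∂x'^j).
Jacobian: ∂x/∂u = 1/a, ∂x/∂v = 0, ∂y/∂u = 0, ∂y/∂v = 1/b
g'_{uu} = (1/a)(1/a) + (0)(0) = 1/a^2
g'_{uv} = (1/a)(0) + (0)(1/b) = 0
g'_{vv} = (0)(0) + (1/b)(1/b) = 1/b^2
g'_{ij} = diag(1/a^2, 1/b^2)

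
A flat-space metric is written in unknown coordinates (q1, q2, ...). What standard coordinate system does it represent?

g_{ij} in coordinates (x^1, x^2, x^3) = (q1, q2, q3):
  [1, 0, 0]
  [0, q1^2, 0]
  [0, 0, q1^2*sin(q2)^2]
The line element ds^2 = dq1^2 + q1^2 dq2^2 + q1^2 sin(q2)^2 dq3^2 is dr^2 + r^2 dθ^2 + r^2 sin(θ)^2 dφ^2 with q1 = r, q2 = θ, q3 = φ.
spherical coordinates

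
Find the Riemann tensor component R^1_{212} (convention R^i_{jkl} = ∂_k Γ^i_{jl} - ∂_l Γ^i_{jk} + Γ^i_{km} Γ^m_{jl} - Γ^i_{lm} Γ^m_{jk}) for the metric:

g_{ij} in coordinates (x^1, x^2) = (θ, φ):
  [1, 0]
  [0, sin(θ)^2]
Non-zero Christoffel symbols (Γ^k_{ij} = Γ^k_{ji}):
Γ^θ_{φ φ} = -sin(2*θ)/2
Γ^φ_{θ φ} = 1/tan(θ)
R^θ_{φ θ φ} = ∂_θ Γ^θ_{φ φ} - ∂_φ Γ^θ_{φ θ} + Γ^θ_{θ m} Γ^m_{φ φ} - Γ^θ_{φ m} Γ^m_{φ θ}
  = (-cos(2*θ)) - (0) + (0) - (-cos(θ)^2) = sin(θ)^2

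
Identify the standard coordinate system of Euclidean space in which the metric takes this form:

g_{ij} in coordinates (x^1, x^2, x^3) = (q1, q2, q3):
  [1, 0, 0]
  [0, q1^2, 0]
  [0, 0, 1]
The line element ds^2 = dq1^2 + q1^2 dq2^2 + dq3^2 is dr^2 + r^2 dθ^2 + dz^2 with q1 = r, q2 = θ, q3 = z.
cylindrical coordinates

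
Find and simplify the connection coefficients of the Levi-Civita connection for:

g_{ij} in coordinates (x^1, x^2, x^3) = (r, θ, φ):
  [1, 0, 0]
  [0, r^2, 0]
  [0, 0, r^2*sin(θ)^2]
Using Γ^k_{ij} = (1/2) g^{km} (∂_i g_{mj} + ∂_j g_{mi} - ∂_m g_{ij}); the metric is diagonal, so only the m = k term contributes.
Non-zero symbols (using the symmetry Γ^k_{ij} = Γ^k_{ji}):
Γ^r_{θ θ} = (1/2) g^{rr} (∂_θ g_{rθ} + ∂_θ g_{rθ} - ∂_r g_{θθ}) = (1/2)(1)((0) + (0) - (2*r)) = -r
Γ^r_{φ φ} = (1/2) g^{rr} (∂_φ g_{rφ} + ∂_φ g_{rφ} - ∂_r g_{φφ}) = (1/2)(1)((0) + (0) - (2*r*sin(θ)^2)) = -r*sin(θ)^2
Γ^θ_{r θ} = (1/2) g^{θθ} (∂_r g_{θθ} + ∂_θ g_{θr} - ∂_θ g_{rθ}) = (1/2)(1/r^2)((2*r) + (0) - (0)) = 1/r
Γ^θ_{φ φ} = (1/2) g^{θθ} (∂_φ g_{θφ} + ∂_φ g_{θφ} - ∂_θ g_{φφ}) = (1/2)(1/r^2)((0) + (0) - (r^2*sin(2*θ))) = -sin(2*θ)/2
Γ^φ_{r φ} = (1/2) g^{φφ} (∂_r g_{φφ} + ∂_φ g_{φr} - ∂_φ g_{rφ}) = (1/2)(1/(r^2*sin(θ)^2))((2*r*sin(θ)^2) + (0) - (0)) = 1/r
Γ^φ_{θ φ} = (1/2) g^{φφ} (∂_θ g_{φφ} + ∂_φ g_{φθ} - ∂_φ g_{θφ}) = (1/2)(1/(r^2*sin(θ)^2))((r^2*sin(2*θ)) + (0) - (0)) = 1/tan(θ)
All other Christoffel symbols are zero.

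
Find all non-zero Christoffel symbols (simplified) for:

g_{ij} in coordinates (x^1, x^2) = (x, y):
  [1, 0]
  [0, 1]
Using Γ^k_{ij} = (1/2) g^{km} (∂_i g_{mj} + ∂_j g_{mi} - ∂_m g_{ij}); the metric is diagonal, so only the m = k term contributes.
Every metric component is constant, so all ∂_m g_{ij} = 0 and every Christoffel symbol vanishes.
All Christoffel symbols are zero.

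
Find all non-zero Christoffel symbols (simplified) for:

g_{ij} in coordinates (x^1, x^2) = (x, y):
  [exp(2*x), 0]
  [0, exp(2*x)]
Using Γ^k_{ij} = (1/2) g^{km} (∂_i g_{mj} + ∂_j g_{mi} - ∂_m g_{ij}); the metric is diagonal, so only the m = k term contributes.
Non-zero symbols (using the symmetry Γ^k_{ij} = Γ^k_{ji}):
Γ^x_{x x} = (1/2) g^{xx} (∂_x g_{xx} + ∂_x g_{xx} - ∂_x g_{xx}) = (1/2)(exp(-2*x))((2*exp(2*x)) + (2*exp(2*x)) - (2*exp(2*x))) = 1
Γ^x_{y y} = (1/2) g^{xx} (∂_y g_{xy} + ∂_y g_{xy} - ∂_x g_{yy}) = (1/2)(exp(-2*x))((0) + (0) - (2*exp(2*x))) = -1
Γ^y_{x y} = (1/2) g^{yy} (∂_x g_{yy} + ∂_y g_{yx} - ∂_y g_{xy}) = (1/2)(exp(-2*x))((2*exp(2*x)) + (0) - (0)) = 1
All other Christoffel symbols are zero.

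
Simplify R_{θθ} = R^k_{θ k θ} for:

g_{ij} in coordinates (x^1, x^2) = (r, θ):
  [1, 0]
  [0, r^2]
Non-zero Christoffel symbols (Γ^k_{ij} = Γ^k_{ji}):
Γ^r_{θ θ} = -r
Γ^θ_{r θ} = 1/r
R^r_{θ r θ} = ∂_r Γ^r_{θ θ} - ∂_θ Γ^r_{θ r} + Γ^r_{r m} Γ^m_{θ θ} - Γ^r_{θ m} Γ^m_{θ r}
  = (-1) - (0) + (0) - (-1) = 0
R^θ_{θ θ θ} = 0 (a repeated index in an antisymmetric pair)
R_{θθ} = R^r_{θ r θ} + R^θ_{θ θ θ} = (0) + (0) = 0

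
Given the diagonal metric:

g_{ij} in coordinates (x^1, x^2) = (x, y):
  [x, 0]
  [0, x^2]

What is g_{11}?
With x^1 = x, x^2 = y, g_{11} = g_{xx} is the row-1, column-1 entry of the matrix.
g_{11} = x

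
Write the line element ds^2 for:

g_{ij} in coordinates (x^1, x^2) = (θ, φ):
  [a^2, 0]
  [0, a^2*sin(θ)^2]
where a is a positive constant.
ds^2 = g_{ij} dx^i dx^j; only the non-zero components contribute.
ds^2 = a^2 dθ^2 + a^2*sin(θ)^2 dφ^2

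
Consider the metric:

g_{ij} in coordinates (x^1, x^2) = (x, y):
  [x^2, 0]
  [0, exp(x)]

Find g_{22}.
With x^1 = x, x^2 = y, g_{22} = g_{yy} is the row-2, column-2 entry of the matrix.
g_{22} = exp(x)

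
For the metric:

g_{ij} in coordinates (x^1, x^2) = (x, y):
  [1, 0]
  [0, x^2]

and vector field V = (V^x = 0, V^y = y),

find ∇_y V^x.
Non-zero Christoffel symbols:
Γ^x_{y y} = -x
Γ^y_{x y} = 1/x
∇_y V^x = ∂_y V^x + Γ^x_{y j} V^j
  = (0) + (0)(0) + (-x)(y)
  = -x*y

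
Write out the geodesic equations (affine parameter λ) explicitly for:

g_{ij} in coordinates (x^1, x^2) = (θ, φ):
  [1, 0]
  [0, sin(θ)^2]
Geodesic equation: d^2x^k/dλ^2 + Γ^k_{ij} (dx^i/dλ)(dx^j/dλ) = 0.
Non-zero Christoffel symbols:
Γ^θ_{φ φ} = -sin(2*θ)/2
Γ^φ_{θ φ} = 1/tan(θ)
Substituting (the symmetric pair Γ^k_{ij}, Γ^k_{ji} combines into a factor 2):
d^2θ/dλ^2 - (sin(2*θ)/2) (dφ/dλ)^2 = 0
d^2φ/dλ^2 + (2/tan(θ)) (dθ/dλ)(dφ/dλ) = 0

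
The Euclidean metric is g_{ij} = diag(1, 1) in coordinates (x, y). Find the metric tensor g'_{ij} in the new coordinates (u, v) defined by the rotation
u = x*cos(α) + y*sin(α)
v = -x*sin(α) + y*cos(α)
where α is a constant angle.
Invert the transformation: x = u*cos(α) - v*sin(α), y = u*sin(α) + v*cos(α)
g'_{ij} = (∂x^k/∂x'^i)(∂x^l/∂x'^j) g_{kl}; with g_{kl} = δ_{kl} this is Σ_k (∂x^k/∂x'^i)(∂x^k/∂x'^j).
Jacobian: ∂x/∂u = cos(α), ∂x/∂v = -sin(α), ∂y/∂u = sin(α), ∂y/∂v = cos(α)
g'_{uu} = (cos(α))(cos(α)) + (sin(α))(sin(α)) = 1
g'_{uv} = (cos(α))(-sin(α)) + (sin(α))(cos(α)) = 0
g'_{vv} = (-sin(α))(-sin(α)) + (cos(α))(cos(α)) = 1
g'_{ij} = diag(1, 1)
The Euclidean metric is invariant under rotations.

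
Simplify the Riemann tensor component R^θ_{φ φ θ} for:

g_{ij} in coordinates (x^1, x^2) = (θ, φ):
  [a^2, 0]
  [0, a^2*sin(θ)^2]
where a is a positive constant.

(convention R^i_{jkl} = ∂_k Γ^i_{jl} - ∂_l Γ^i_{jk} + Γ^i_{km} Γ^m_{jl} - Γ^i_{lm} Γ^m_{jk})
Non-zero Christoffel symbols (Γ^k_{ij} = Γ^k_{ji}):
Γ^θ_{φ φ} = -sin(2*θ)/2
Γ^φ_{θ φ} = 1/tan(θ)
R^θ_{φ φ θ} = ∂_φ Γ^θ_{φ θ} - ∂_θ Γ^θ_{φ φ} + Γ^θ_{φ m} Γ^m_{φ θ} - Γ^θ_{θ m} Γ^m_{φ φ}
  = (0) - (-cos(2*θ)) + (-cos(θ)^2) - (0) = -sin(θ)^2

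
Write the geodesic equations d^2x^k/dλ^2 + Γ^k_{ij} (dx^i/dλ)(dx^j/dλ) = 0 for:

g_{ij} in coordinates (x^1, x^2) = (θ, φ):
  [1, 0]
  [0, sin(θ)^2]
Geodesic equation: d^2x^k/dλ^2 + Γ^k_{ij} (dx^i/dλ)(dx^j/dλ) = 0.
Non-zero Christoffel symbols:
Γ^θ_{φ φ} = -sin(2*θ)/2
Γ^φ_{θ φ} = 1/tan(θ)
Substituting (the symmetric pair Γ^k_{ij}, Γ^k_{ji} combines into a factor 2):
d^2θ/dλ^2 - (sin(2*θ)/2) (dφ/dλ)^2 = 0
d^2φ/dλ^2 + (2/tan(θ)) (dθ/dλ)(dφ/dλ) = 0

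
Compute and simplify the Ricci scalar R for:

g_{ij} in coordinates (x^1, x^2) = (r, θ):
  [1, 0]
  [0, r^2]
Non-zero Christoffel symbols (Γ^k_{ij} = Γ^k_{ji}):
Γ^r_{θ θ} = -r
Γ^θ_{r θ} = 1/r
Ricci tensor (R_{ij} = R^k_{ikj}): R_{rr} = 0, R_{rθ} = 0, R_{θθ} = 0
Inverse metric: g^{rr} = 1, g^{θθ} = 1/r^2
R = g^{ij} R_{ij} = (1)(0) + (1/r^2)(0) = 0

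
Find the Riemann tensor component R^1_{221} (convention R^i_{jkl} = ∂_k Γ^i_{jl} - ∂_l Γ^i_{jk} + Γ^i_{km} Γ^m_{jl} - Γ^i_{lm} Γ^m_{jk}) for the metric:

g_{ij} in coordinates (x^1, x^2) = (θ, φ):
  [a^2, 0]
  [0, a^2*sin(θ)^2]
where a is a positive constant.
Non-zero Christoffel symbols (Γ^k_{ij} = Γ^k_{ji}):
Γ^θ_{φ φ} = -sin(2*θ)/2
Γ^φ_{θ φ} = 1/tan(θ)
R^θ_{φ φ θ} = ∂_φ Γ^θ_{φ θ} - ∂_θ Γ^θ_{φ φ} + Γ^θ_{φ m} Γ^m_{φ θ} - Γ^θ_{θ m} Γ^m_{φ φ}
  = (0) - (-cos(2*θ)) + (-cos(θ)^2) - (0) = -sin(θ)^2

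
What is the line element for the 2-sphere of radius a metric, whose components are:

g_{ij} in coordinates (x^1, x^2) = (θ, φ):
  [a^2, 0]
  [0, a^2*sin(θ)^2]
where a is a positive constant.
ds^2 = g_{ij} dx^i dx^j; only the non-zero components contribute.
ds^2 = a^2 dθ^2 + a^2*sin(θ)^2 dφ^2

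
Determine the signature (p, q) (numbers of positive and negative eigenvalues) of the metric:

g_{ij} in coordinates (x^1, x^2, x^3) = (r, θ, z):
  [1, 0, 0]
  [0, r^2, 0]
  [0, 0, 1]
The metric is diagonal, so its eigenvalues are the diagonal entries: 1, r^2, 1 (at a generic point, where coordinate-dependent entries are positive).
3 positive, 0 negative.
(3, 0) - Riemannian (positive definite)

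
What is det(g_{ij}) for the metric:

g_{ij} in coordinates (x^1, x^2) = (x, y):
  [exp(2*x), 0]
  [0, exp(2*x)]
For a 2×2 metric: det(g) = g_{11}·g_{22} - g_{12}·g_{21}
= (exp(2*x))·(exp(2*x)) - (0)·(0)
= exp(4*x) - 0
det(g) = exp(4*x)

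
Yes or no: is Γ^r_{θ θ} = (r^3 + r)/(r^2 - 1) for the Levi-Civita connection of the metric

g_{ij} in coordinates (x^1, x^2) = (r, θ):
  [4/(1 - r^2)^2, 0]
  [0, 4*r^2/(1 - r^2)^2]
Γ^r_{θ θ} = (1/2) g^{rr} (∂_θ g_{rθ} + ∂_θ g_{rθ} - ∂_r g_{θθ}) = (1/2)((1 - r^2)^2/4)((0) + (0) - (-8*(r^3 + r)/(r^2 - 1)^3)) = (r^3 + r)/(r^2 - 1)
This equals the proposed value (r^3 + r)/(r^2 - 1).
Yes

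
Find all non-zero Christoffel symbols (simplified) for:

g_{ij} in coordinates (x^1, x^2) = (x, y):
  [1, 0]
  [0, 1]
Using Γ^k_{ij} = (1/2) g^{km} (∂_i g_{mj} + ∂_j g_{mi} - ∂_m g_{ij}); the metric is diagonal, so only the m = k term contributes.
Every metric component is constant, so all ∂_m g_{ij} = 0 and every Christoffel symbol vanishes.
All Christoffel symbols are zero.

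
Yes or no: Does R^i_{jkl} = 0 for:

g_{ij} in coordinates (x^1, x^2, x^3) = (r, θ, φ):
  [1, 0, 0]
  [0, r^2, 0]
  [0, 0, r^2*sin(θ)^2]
Non-zero Christoffel symbols:
Γ^r_{θ θ} = -r
Γ^r_{φ φ} = -r*sin(θ)^2
Γ^θ_{r θ} = 1/r
Γ^θ_{φ φ} = -sin(2*θ)/2
Γ^φ_{r φ} = 1/r
Γ^φ_{θ φ} = 1/tan(θ)
Ricci tensor: R_{rr} = 0, R_{rθ} = 0, R_{rφ} = 0, R_{θθ} = 0, R_{θφ} = 0, R_{φφ} = 0
All R_{ij} vanish; in 3 dimensions the Riemann tensor is fully determined by the Ricci tensor, so R^i_{jkl} = 0: the metric is flat (curvilinear coordinates on flat space).
Yes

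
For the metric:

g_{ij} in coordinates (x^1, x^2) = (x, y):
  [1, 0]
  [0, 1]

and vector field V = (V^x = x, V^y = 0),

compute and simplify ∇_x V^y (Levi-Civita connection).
All Christoffel symbols are zero.
∇_x V^y = ∂_x V^y + Γ^y_{x j} V^j
  = (0) + (0)(x) + (0)(0)
  = 0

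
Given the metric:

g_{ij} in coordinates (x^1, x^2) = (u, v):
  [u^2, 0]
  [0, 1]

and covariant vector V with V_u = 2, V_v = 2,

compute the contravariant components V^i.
Inverse metric (diagonal): g^{uu} = 1/u^2, g^{vv} = 1
V^i = g^{ij} V_j:
V^u = (1/u^2)(2) + (0)(2) = 2/u^2
V^v = (0)(2) + (1)(2) = 2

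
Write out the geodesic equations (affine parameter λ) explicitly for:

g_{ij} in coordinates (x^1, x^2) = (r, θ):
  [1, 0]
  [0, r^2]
Geodesic equation: d^2x^k/dλ^2 + Γ^k_{ij} (dx^i/dλ)(dx^j/dλ) = 0.
Non-zero Christoffel symbols:
Γ^r_{θ θ} = -r
Γ^θ_{r θ} = 1/r
Substituting (the symmetric pair Γ^k_{ij}, Γ^k_{ji} combines into a factor 2):
d^2r/dλ^2 - r (dθ/dλ)^2 = 0
d^2θ/dλ^2 + (2/r) (dr/dλ)(dθ/dλ) = 0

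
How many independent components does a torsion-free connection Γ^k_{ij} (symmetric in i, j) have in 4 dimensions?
Γ^k_{ij} has n choices for the upper index and n(n+1)/2 independent symmetric lower index pairs.
Total = 4 × 4×5/2 = 4 × 10 = 40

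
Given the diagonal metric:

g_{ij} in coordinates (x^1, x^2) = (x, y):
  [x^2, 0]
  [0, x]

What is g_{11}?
With x^1 = x, x^2 = y, g_{11} = g_{xx} is the row-1, column-1 entry of the matrix.
g_{11} = x^2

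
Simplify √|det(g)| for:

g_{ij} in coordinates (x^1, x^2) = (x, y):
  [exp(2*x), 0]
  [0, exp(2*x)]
det(g) = exp(4*x)
√|det(g)| = exp(2*x)
Volume element: dV = exp(2*x) dx dy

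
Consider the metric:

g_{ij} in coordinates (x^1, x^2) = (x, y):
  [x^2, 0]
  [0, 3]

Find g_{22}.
With x^1 = x, x^2 = y, g_{22} = g_{yy} is the row-2, column-2 entry of the matrix.
g_{22} = 3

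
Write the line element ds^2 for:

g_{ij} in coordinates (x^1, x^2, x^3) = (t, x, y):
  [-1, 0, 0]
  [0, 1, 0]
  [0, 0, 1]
ds^2 = g_{ij} dx^i dx^j; only the non-zero components contribute.
ds^2 = -dt^2 + dx^2 + dy^2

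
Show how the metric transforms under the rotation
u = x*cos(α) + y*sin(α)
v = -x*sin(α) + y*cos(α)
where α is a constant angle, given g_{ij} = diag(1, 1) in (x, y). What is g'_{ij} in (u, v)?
Invert the transformation: x = u*cos(α) - v*sin(α), y = u*sin(α) + v*cos(α)
g'_{ij} = (∂x^k/∂x'^i)(∂x^l/∂x'^j) g_{kl}; with g_{kl} = δ_{kl} this is Σ_k (∂x^k/∂x'^i)(∂x^k/∂x'^j).
Jacobian: ∂x/∂u = cos(α), ∂x/∂v = -sin(α), ∂y/∂u = sin(α), ∂y/∂v = cos(α)
g'_{uu} = (cos(α))(cos(α)) + (sin(α))(sin(α)) = 1
g'_{uv} = (cos(α))(-sin(α)) + (sin(α))(cos(α)) = 0
g'_{vv} = (-sin(α))(-sin(α)) + (cos(α))(cos(α)) = 1
g'_{ij} = diag(1, 1)
The Euclidean metric is invariant under rotations.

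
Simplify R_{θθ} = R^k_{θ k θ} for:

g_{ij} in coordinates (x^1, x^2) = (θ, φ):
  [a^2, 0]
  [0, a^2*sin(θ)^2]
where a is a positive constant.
Non-zero Christoffel symbols (Γ^k_{ij} = Γ^k_{ji}):
Γ^θ_{φ φ} = -sin(2*θ)/2
Γ^φ_{θ φ} = 1/tan(θ)
R^θ_{θ θ θ} = 0 (a repeated index in an antisymmetric pair)
R^φ_{θ φ θ} = ∂_φ Γ^φ_{θ θ} - ∂_θ Γ^φ_{θ φ} + Γ^φ_{φ m} Γ^m_{θ θ} - Γ^φ_{θ m} Γ^m_{θ φ}
  = (0) - (-1/sin(θ)^2) + (0) - (1/tan(θ)^2) = 1
R_{θθ} = R^θ_{θ θ θ} + R^φ_{θ φ θ} = (0) + (1) = 1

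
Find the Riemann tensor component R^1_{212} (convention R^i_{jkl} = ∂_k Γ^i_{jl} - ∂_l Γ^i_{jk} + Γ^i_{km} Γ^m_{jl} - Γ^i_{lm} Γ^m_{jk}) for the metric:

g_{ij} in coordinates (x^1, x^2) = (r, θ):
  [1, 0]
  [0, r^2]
Non-zero Christoffel symbols (Γ^k_{ij} = Γ^k_{ji}):
Γ^r_{θ θ} = -r
Γ^θ_{r θ} = 1/r
R^r_{θ r θ} = ∂_r Γ^r_{θ θ} - ∂_θ Γ^r_{θ r} + Γ^r_{r m} Γ^m_{θ θ} - Γ^r_{θ m} Γ^m_{θ r}
  = (-1) - (0) + (0) - (-1) = 0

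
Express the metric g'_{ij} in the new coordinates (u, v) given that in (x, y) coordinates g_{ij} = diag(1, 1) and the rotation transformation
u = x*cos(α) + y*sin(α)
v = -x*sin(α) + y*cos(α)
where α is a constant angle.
Invert the transformation: x = u*cos(α) - v*sin(α), y = u*sin(α) + v*cos(α)
g'_{ij} = (∂x^k/∂x'^i)(∂x^l/∂x'^j) g_{kl}; with g_{kl} = δ_{kl} this is Σ_k (∂x^k/∂x'^i)(∂x^k/∂x'^j).
Jacobian: ∂x/∂u = cos(α), ∂x/∂v = -sin(α), ∂y/∂u = sin(α), ∂y/∂v = cos(α)
g'_{uu} = (cos(α))(cos(α)) + (sin(α))(sin(α)) = 1
g'_{uv} = (cos(α))(-sin(α)) + (sin(α))(cos(α)) = 0
g'_{vv} = (-sin(α))(-sin(α)) + (cos(α))(cos(α)) = 1
g'_{ij} = diag(1, 1)
The Euclidean metric is invariant under rotations.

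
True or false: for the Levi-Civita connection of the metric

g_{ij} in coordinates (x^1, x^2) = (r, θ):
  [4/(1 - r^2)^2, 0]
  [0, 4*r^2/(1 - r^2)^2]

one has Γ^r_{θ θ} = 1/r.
Γ^r_{θ θ} = (1/2) g^{rr} (∂_θ g_{rθ} + ∂_θ g_{rθ} - ∂_r g_{θθ}) = (1/2)((1 - r^2)^2/4)((0) + (0) - (-8*(r^3 + r)/(r^2 - 1)^3)) = (r^3 + r)/(r^2 - 1)
This differs from the proposed value 1/r.
False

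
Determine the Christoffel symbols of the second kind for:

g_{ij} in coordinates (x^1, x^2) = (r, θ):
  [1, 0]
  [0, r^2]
Using Γ^k_{ij} = (1/2) g^{km} (∂_i g_{mj} + ∂_j g_{mi} - ∂_m g_{ij}); the metric is diagonal, so only the m = k term contributes.
Non-zero symbols (using the symmetry Γ^k_{ij} = Γ^k_{ji}):
Γ^r_{θ θ} = (1/2) g^{rr} (∂_θ g_{rθ} + ∂_θ g_{rθ} - ∂_r g_{θθ}) = (1/2)(1)((0) + (0) - (2*r)) = -r
Γ^θ_{r θ} = (1/2) g^{θθ} (∂_r g_{θθ} + ∂_θ g_{θr} - ∂_θ g_{rθ}) = (1/2)(1/r^2)((2*r) + (0) - (0)) = 1/r
All other Christoffel symbols are zero.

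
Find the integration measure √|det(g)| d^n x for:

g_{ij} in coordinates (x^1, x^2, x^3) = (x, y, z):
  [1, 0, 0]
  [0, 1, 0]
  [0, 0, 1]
det(g) = 1
√|det(g)| = 1
Volume element: dV = 1 dx dy dz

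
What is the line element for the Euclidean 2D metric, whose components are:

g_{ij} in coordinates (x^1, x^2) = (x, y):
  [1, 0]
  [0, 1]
ds^2 = g_{ij} dx^i dx^j; only the non-zero components contribute.
ds^2 = dx^2 + dy^2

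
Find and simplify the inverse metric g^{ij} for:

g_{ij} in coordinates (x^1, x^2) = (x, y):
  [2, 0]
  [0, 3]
The metric is diagonal, so g^{ij} is diagonal with entries 1/g_{ii}: diag(1/2, 1/3).
g^{ij}:
  [1/2, 0]
  [0, 1/3]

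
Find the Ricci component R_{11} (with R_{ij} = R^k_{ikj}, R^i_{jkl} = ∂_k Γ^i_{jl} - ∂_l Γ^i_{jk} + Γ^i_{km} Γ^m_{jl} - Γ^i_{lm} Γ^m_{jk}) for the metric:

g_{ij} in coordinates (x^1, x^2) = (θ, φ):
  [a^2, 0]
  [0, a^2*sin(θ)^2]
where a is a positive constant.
Non-zero Christoffel symbols (Γ^k_{ij} = Γ^k_{ji}):
Γ^θ_{φ φ} = -sin(2*θ)/2
Γ^φ_{θ φ} = 1/tan(θ)
R^θ_{θ θ θ} = 0 (a repeated index in an antisymmetric pair)
R^φ_{θ φ θ} = ∂_φ Γ^φ_{θ θ} - ∂_θ Γ^φ_{θ φ} + Γ^φ_{φ m} Γ^m_{θ θ} - Γ^φ_{θ m} Γ^m_{θ φ}
  = (0) - (-1/sin(θ)^2) + (0) - (1/tan(θ)^2) = 1
R_{θθ} = R^θ_{θ θ θ} + R^φ_{θ φ θ} = (0) + (1) = 1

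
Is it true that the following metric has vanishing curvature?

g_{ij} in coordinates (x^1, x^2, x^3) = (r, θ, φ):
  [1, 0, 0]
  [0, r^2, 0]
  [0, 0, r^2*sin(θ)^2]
Non-zero Christoffel symbols:
Γ^r_{θ θ} = -r
Γ^r_{φ φ} = -r*sin(θ)^2
Γ^θ_{r θ} = 1/r
Γ^θ_{φ φ} = -sin(2*θ)/2
Γ^φ_{r φ} = 1/r
Γ^φ_{θ φ} = 1/tan(θ)
Ricci tensor: R_{rr} = 0, R_{rθ} = 0, R_{rφ} = 0, R_{θθ} = 0, R_{θφ} = 0, R_{φφ} = 0
All R_{ij} vanish; in 3 dimensions the Riemann tensor is fully determined by the Ricci tensor, so R^i_{jkl} = 0: the metric is flat (curvilinear coordinates on flat space).
Yes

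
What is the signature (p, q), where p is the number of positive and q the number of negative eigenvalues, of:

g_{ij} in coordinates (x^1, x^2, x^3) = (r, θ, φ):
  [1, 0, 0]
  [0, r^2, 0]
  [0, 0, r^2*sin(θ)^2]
The metric is diagonal, so its eigenvalues are the diagonal entries: 1, r^2, r^2*sin(θ)^2 (at a generic point, where coordinate-dependent entries are positive).
3 positive, 0 negative.
(3, 0) - Riemannian (positive definite)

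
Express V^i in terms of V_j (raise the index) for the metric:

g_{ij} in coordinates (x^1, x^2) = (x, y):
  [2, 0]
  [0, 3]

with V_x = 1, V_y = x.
Inverse metric (diagonal): g^{xx} = 1/2, g^{yy} = 1/3
V^i = g^{ij} V_j:
V^x = (1/2)(1) + (0)(x) = 1/2
V^y = (0)(1) + (1/3)(x) = x/3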